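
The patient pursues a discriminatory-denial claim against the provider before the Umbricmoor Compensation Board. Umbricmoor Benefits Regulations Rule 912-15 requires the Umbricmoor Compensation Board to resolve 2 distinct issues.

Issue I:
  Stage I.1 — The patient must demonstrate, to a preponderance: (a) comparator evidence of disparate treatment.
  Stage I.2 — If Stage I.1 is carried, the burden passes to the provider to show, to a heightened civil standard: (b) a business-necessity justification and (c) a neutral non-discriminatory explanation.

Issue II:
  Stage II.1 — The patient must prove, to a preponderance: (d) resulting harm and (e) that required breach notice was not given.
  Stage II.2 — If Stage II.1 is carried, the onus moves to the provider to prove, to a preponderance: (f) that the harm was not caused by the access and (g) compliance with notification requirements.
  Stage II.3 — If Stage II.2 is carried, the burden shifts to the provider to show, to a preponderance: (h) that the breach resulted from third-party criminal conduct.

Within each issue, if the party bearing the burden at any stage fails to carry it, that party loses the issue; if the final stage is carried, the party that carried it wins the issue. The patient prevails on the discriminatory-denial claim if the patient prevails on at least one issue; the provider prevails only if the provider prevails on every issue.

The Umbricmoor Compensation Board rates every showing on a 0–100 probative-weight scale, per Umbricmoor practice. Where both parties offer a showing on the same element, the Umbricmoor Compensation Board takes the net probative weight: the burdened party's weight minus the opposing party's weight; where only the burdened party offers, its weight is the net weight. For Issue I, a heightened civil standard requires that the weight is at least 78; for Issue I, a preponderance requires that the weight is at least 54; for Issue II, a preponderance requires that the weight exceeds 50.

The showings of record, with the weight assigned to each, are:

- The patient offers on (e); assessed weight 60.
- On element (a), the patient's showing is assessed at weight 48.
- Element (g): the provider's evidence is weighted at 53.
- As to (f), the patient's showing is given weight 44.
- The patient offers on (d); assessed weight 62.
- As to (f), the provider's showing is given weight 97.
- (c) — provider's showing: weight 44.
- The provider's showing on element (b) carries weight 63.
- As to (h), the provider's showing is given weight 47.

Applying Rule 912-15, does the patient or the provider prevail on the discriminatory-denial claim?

patient

— Issue I —
Stage I.1 (patient, a preponderance, weight is at least 54): (a) 48 < 54 — fails.
  Stage I.1 not carried; the patient fails its burden.
The provider prevails on this issue.
— Issue II —
At Stage II.1 the patient must meet a preponderance (weight exceeds 50): on (d) the weight is 62, which does exceed 50, so (d) meets the standard; on (e) the weight is 60, which does exceed 50, so (e) meets the standard.
  The patient carries Stage II.1; the provider now bears the burden.
At Stage II.2 the provider must meet a preponderance (weight exceeds 50): on (f) the weight is 97 less the opposing 44 gives net 53, which does exceed 50, so (f) meets the standard; on (g) the weight is 53, which does exceed 50, so (g) meets the standard.
  Stage II.2 carried; the burden remains with the provider.
At Stage II.3 the provider must meet a preponderance (weight exceeds 50): on (h) the weight is 47, ≤ 50, so (h) does not meet the standard.
  The provider does not carry Stage II.3.
The analysis ends at Stage II.3; the patient prevails on this issue.
Per-issue: Issue I → provider; Issue II → patient. The patient must prevail on at least one issue; overall, the patient prevails.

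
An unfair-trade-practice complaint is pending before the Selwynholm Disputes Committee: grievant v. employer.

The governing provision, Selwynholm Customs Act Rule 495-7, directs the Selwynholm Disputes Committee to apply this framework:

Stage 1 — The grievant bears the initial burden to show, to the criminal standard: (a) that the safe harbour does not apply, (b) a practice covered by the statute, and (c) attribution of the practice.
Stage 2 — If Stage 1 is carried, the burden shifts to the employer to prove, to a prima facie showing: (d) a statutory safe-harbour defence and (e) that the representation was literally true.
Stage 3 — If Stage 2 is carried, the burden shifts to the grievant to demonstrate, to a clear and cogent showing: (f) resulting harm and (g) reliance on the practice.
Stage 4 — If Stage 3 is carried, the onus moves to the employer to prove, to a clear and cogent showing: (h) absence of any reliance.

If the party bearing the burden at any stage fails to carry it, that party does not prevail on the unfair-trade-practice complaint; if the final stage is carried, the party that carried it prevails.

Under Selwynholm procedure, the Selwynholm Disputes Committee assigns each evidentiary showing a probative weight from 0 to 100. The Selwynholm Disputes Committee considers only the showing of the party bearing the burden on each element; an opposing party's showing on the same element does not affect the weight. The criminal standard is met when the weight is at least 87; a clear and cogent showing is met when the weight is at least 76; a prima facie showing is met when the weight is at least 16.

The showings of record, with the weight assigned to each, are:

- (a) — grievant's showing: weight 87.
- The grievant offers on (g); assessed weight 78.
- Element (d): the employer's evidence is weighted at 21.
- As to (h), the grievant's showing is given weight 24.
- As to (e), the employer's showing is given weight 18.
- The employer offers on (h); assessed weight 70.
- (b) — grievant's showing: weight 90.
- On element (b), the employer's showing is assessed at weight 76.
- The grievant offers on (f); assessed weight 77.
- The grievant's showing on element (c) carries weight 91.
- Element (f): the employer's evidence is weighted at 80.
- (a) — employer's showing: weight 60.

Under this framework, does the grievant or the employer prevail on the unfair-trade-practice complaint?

At Stage 1 the grievant must meet the criminal standard (weight is at least 87): on (a) the weight is 87 (the employer's 60 is given no effect), which does reach 87, so (a) meets the standard; on (b) the weight is 90 (the employer's 76 is given no effect), ≥ 87, so (b) meets the standard; on (c) the weight is 91, ≥ 87, so (c) meets the standard.
  Stage 1 carried; the burden shifts to the employer.
At Stage 2 the employer must meet a prima facie showing (weight is at least 16): on (d) the weight is 21, which does reach 16, so (d) meets the standard; on (e) the weight is 18, which does reach 16, so (e) meets the standard.
  Stage 2 carried; the burden shifts to the grievant.
At Stage 3 the grievant must meet a clear and cogent showing (weight is at least 76): on (f) the weight is 77 (the employer's 80 is given no effect), ≥ 76, so (f) meets the standard; on (g) the weight is 78, ≥ 76, so (g) meets the standard.
  All elements met. The burden passes to the employer.
At Stage 4 the employer must meet a clear and cogent showing (weight is at least 76): on (h) the weight is 70 (the grievant's 24 is given no effect), < 76, so (h) does not meet the standard.
  Stage 4 not carried; the employer fails its burden.
The grievant prevails.

grievant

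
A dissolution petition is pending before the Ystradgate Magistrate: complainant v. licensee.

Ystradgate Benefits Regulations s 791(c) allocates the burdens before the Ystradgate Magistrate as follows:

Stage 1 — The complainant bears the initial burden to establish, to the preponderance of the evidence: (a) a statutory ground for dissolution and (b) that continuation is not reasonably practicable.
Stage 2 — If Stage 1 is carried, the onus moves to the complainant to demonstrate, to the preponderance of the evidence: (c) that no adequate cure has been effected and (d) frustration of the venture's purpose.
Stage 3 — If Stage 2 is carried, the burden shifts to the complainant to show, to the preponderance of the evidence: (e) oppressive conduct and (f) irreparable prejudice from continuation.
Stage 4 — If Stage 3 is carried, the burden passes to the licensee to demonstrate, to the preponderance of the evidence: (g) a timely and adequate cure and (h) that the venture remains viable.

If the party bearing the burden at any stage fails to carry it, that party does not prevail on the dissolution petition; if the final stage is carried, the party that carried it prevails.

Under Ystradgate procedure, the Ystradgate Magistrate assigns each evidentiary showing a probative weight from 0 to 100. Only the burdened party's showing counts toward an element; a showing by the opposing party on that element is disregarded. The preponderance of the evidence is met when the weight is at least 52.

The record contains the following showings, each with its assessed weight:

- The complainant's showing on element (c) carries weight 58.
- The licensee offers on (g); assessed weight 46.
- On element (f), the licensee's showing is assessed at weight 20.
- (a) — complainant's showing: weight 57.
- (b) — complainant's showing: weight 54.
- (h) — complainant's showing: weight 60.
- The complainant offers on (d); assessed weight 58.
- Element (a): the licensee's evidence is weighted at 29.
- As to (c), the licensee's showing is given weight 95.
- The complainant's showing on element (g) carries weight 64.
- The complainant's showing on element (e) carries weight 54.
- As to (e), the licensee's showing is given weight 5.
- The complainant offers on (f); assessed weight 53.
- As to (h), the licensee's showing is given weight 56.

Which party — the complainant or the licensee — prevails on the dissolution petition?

Stage 1 — burden on complainant; standard: the preponderance of the evidence (weight is at least 52).
    (a): 57 (licensee's 29 disregarded) ≥ 52 [met]
    (b): 54 ≥ 52 [met]
  Stage 1 is satisfied; the complainant continues to bear the burden.
Stage 2 — burden on complainant; standard: the preponderance of the evidence (weight is at least 52).
    (c): 58 (licensee's 95 disregarded) ≥ 52 [met]
    (d): 58 ≥ 52 [met]
  Stage 2 is satisfied; the complainant continues to bear the burden.
Stage 3 — burden on complainant; standard: the preponderance of the evidence (weight is at least 52).
    (e): 54 (licensee's 5 disregarded) ≥ 52 [met]
    (f): 53 (licensee's 20 disregarded) ≥ 52 [met]
  All elements met. The burden passes to the licensee.
Stage 4 — burden on licensee; standard: the preponderance of the evidence (weight is at least 52).
    (g): 46 (complainant's 64 disregarded) < 52 [not met]
    (h): 56 (complainant's 60 disregarded) ≥ 52 [met]
  The licensee does not carry Stage 4.
The complainant prevails.

complainant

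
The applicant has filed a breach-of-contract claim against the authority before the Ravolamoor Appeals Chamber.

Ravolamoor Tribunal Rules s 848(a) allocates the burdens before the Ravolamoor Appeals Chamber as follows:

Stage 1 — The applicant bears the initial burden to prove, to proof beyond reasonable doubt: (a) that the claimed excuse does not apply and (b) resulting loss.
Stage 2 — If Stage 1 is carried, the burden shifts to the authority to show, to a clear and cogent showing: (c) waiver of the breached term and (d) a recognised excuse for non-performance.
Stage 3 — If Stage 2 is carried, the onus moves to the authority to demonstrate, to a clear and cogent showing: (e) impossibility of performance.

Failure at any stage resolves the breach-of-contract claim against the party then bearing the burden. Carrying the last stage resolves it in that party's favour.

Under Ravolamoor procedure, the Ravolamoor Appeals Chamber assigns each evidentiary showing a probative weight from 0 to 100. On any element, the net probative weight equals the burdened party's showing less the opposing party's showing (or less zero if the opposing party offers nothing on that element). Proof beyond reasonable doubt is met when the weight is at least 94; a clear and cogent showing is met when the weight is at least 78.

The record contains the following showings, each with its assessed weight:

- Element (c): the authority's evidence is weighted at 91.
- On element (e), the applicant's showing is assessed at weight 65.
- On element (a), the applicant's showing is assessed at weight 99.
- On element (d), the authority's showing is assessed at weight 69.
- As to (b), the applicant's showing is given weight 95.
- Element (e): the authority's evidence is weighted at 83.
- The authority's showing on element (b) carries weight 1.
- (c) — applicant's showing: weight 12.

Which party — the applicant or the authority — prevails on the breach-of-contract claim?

applicant

At Stage 1 the applicant must meet proof beyond reasonable doubt (weight is at least 94): on (a) the weight is 99, ≥ 94, so (a) meets the standard; on (b) the weight is 95 less the opposing 1 gives net 94, ≥ 94, so (b) meets the standard.
  The applicant carries Stage 1; the authority now bears the burden.
At Stage 2 the authority must meet a clear and cogent showing (weight is at least 78): on (c) the weight is 91 less the opposing 12 gives net 79, which does reach 78, so (c) meets the standard; on (d) the weight is 69, < 78, so (d) does not meet the standard.
  The authority does not carry Stage 2.
So the applicant prevails.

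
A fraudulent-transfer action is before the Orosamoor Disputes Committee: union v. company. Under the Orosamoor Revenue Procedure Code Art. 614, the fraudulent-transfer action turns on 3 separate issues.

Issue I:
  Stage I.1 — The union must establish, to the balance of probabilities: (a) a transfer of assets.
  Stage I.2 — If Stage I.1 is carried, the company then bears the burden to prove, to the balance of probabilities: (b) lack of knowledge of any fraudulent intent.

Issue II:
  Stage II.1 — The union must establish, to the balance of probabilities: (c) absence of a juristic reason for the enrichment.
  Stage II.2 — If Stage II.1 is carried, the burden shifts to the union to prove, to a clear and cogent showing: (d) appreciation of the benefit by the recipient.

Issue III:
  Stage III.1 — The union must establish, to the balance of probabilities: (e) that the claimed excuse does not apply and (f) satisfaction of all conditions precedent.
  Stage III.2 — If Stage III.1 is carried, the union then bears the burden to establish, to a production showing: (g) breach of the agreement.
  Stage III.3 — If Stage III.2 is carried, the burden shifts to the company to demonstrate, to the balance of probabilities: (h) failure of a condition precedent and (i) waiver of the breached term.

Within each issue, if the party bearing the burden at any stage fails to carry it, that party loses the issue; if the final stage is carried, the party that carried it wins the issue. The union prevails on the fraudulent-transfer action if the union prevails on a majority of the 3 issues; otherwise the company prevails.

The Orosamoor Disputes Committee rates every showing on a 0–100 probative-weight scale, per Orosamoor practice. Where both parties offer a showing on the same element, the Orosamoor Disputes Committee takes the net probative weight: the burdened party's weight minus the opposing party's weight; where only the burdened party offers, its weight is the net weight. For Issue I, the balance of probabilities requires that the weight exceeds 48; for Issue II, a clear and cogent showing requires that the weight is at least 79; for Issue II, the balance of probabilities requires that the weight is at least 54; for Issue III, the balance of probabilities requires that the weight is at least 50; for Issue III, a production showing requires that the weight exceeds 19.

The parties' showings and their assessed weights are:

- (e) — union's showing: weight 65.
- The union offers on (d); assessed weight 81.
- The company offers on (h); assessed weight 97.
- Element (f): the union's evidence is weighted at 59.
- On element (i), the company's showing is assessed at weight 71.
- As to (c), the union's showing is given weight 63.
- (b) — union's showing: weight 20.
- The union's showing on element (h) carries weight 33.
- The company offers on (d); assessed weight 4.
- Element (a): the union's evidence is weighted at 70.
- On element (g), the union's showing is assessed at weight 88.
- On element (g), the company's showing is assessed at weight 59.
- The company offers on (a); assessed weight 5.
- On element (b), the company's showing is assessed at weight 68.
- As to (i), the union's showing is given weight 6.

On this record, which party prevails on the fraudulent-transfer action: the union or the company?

company

— Issue I —
Stage I.1 — burden on union; standard: the balance of probabilities (weight exceeds 48).
    (a): 70 − 5 = 65 > 48 [met]
  The union carries Stage I.1; the company now bears the burden.
Stage I.2 — burden on company; standard: the balance of probabilities (weight exceeds 48).
    (b): 68 − 20 = 48 ≤ 48 [not met]
  The company does not carry Stage I.2.
The union prevails on this issue.
— Issue II —
At Stage II.1 the union must meet the balance of probabilities (weight is at least 54): on (c) the weight is 63, which does reach 54, so (c) meets the standard.
  All elements met. The union retains the burden for Stage II.2.
At Stage II.2 the union must meet a clear and cogent showing (weight is at least 79): on (d) the weight is 81 less the opposing 4 gives net 77, < 79, so (d) does not meet the standard.
  Stage II.2 not carried; the union fails its burden.
So the company prevails on this issue.
— Issue III —
Stage III.1 (union, the balance of probabilities, weight is at least 50): (e) 65 ≥ 50 — meets; (f) 59 ≥ 50 — meets.
  All elements met. The union retains the burden for Stage III.2.
Stage III.2 (union, a production showing, weight exceeds 19): (g) net 88−59=29 > 19 — meets.
  Stage III.2 is satisfied; the onus moves to the company.
Stage III.3 (company, the balance of probabilities, weight is at least 50): (h) net 97−33=64 ≥ 50 — meets; (i) net 71−6=65 ≥ 50 — meets.
  Stage III.3 carried; the final stage is satisfied.
All stages carried — the company prevails on this issue.
Per-issue: Issue I → union; Issue II → company; Issue III → company. The union must prevail on a majority of issues; overall, the company prevails.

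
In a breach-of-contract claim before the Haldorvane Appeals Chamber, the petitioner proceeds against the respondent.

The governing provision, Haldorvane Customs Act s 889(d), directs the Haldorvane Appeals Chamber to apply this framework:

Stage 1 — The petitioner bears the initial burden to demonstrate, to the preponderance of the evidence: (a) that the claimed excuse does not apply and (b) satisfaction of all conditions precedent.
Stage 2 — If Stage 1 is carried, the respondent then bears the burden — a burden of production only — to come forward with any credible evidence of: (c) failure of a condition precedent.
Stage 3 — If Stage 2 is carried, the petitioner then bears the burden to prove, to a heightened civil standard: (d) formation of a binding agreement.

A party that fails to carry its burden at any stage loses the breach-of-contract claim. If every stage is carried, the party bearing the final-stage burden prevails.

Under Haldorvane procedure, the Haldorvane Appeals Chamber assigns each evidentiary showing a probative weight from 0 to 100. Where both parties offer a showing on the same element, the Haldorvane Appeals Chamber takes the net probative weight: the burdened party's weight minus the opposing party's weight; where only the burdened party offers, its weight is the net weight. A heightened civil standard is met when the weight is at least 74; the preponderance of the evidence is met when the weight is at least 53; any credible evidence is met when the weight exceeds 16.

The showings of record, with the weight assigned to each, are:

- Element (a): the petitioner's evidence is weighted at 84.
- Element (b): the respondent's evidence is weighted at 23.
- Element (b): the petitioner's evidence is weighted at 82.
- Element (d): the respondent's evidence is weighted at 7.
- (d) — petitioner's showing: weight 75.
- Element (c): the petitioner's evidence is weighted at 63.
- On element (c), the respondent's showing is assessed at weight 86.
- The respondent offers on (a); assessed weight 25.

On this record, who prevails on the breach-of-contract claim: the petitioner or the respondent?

At Stage 1 the petitioner must meet the preponderance of the evidence (weight is at least 53): on (a) the weight is 84 less the opposing 25 gives net 59, ≥ 53, so (a) meets the standard; on (b) the weight is 82 less the opposing 23 gives net 59, ≥ 53, so (b) meets the standard.
  Stage 1 is satisfied; the onus moves to the respondent.
At Stage 2 the respondent must meet any credible evidence (weight exceeds 16): on (c) the weight is 86 less the opposing 63 gives net 23, > 16, so (c) meets the standard.
  Stage 2 is satisfied; the onus moves to the petitioner.
At Stage 3 the petitioner must meet a heightened civil standard (weight is at least 74): on (d) the weight is 75 less the opposing 7 gives net 68, < 74, so (d) does not meet the standard.
  Not every element is met, so the petitioner fails to carry Stage 3.
The respondent prevails.

respondent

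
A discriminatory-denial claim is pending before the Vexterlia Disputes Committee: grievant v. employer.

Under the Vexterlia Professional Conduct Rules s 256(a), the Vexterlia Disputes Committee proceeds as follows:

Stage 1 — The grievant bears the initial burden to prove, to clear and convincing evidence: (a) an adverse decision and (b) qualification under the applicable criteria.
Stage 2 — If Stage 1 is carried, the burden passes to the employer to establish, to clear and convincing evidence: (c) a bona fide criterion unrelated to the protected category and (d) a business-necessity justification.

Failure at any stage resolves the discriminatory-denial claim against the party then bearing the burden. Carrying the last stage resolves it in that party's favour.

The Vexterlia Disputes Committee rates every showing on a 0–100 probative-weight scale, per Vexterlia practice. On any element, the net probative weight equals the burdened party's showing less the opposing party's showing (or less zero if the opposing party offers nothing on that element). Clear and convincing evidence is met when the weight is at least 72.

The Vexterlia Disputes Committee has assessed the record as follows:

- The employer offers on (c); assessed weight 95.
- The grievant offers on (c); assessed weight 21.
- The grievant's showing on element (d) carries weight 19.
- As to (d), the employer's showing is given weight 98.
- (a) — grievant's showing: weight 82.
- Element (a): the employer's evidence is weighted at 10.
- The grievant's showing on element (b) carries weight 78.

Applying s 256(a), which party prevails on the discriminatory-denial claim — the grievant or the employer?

employer

Stage 1 (grievant, clear and convincing evidence, weight is at least 72): (a) net 82−10=72 ≥ 72 — meets; (b) 78 ≥ 72 — meets.
  Stage 1 is satisfied; the onus moves to the employer.
Stage 2 (employer, clear and convincing evidence, weight is at least 72): (c) net 95−21=74 ≥ 72 — meets; (d) net 98−19=79 ≥ 72 — meets.
  Stage 2 carried; the final stage is satisfied.
All stages carried — the employer prevails.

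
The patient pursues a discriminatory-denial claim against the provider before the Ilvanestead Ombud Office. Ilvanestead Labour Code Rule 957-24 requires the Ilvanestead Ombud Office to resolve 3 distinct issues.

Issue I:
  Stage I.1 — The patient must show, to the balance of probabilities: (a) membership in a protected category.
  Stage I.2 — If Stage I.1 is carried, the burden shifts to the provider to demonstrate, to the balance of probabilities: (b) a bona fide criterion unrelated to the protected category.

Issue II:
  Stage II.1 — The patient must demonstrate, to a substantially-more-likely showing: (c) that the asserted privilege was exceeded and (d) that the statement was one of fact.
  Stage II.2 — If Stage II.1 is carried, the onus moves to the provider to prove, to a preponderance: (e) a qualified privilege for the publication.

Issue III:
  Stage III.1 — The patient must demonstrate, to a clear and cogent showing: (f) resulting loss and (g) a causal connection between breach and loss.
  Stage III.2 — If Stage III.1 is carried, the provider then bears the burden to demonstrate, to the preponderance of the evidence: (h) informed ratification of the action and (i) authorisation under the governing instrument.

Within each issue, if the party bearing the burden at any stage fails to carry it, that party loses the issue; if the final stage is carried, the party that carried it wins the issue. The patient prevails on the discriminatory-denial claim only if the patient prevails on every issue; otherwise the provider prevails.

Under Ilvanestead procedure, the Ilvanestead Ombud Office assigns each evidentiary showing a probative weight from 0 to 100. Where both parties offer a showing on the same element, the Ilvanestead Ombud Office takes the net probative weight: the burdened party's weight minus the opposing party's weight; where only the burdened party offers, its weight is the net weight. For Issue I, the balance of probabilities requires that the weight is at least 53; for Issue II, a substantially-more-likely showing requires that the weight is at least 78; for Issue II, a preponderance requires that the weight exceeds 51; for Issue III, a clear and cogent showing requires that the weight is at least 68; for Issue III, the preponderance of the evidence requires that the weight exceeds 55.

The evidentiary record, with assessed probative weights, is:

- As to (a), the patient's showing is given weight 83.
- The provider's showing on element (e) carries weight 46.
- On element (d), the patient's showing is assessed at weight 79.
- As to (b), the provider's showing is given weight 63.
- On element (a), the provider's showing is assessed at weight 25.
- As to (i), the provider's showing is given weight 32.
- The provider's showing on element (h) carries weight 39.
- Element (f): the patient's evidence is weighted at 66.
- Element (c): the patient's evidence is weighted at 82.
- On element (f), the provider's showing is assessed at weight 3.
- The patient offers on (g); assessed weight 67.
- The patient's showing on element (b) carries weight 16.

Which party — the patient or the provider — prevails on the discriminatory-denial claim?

— Issue I —
Stage I.1 — burden on patient; standard: the balance of probabilities (weight is at least 53).
    (a): 83 − 25 = 58 ≥ 53 [met]
  Stage I.1 is satisfied; the onus moves to the provider.
Stage I.2 — burden on provider; standard: the balance of probabilities (weight is at least 53).
    (b): 63 − 16 = 47 < 53 [not met]
  The provider does not carry Stage I.2.
So the patient prevails on this issue.
— Issue II —
Stage II.1 (patient, a substantially-more-likely showing, weight is at least 78): (c) 82 ≥ 78 — meets; (d) 79 ≥ 78 — meets.
  The patient carries Stage II.1; the provider now bears the burden.
Stage II.2 (provider, a preponderance, weight exceeds 51): (e) 46 ≤ 51 — fails.
  The provider does not carry Stage II.2.
The patient prevails on this issue.
— Issue III —
Stage III.1 — burden on patient; standard: a clear and cogent showing (weight is at least 68).
    (f): 66 − 3 = 63 < 68 [not met]
    (g): 67 < 68 [not met]
  Stage III.1 not carried; the patient fails its burden.
So the provider prevails on this issue.
Per-issue: Issue I → patient; Issue II → patient; Issue III → provider. The patient must prevail on every issue; overall, the provider prevails.

provider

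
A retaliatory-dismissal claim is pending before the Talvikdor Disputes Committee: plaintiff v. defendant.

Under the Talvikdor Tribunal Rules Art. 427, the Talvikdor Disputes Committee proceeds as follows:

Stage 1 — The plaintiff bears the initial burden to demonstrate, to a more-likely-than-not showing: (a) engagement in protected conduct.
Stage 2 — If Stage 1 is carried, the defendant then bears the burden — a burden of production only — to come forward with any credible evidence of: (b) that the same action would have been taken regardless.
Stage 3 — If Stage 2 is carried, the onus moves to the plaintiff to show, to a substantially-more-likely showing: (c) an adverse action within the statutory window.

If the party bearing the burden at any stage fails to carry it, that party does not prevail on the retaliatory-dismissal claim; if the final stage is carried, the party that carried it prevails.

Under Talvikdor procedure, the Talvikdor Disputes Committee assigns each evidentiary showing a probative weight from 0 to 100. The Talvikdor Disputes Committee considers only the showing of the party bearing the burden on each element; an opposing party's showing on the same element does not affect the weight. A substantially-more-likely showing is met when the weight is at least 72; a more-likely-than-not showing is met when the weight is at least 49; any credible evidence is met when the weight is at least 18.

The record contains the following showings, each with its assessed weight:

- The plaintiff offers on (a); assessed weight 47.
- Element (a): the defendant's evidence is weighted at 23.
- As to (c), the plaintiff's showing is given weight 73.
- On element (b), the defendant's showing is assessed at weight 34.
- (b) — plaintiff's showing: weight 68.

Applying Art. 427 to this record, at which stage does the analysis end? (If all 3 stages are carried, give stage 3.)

stage 1

Stage 1 — burden on plaintiff; standard: a more-likely-than-not showing (weight is at least 49).
    (a): 47 (defendant's 23 disregarded) < 49 [not met]
  The plaintiff does not carry Stage 1.
The analysis ends at Stage 1; the defendant prevails.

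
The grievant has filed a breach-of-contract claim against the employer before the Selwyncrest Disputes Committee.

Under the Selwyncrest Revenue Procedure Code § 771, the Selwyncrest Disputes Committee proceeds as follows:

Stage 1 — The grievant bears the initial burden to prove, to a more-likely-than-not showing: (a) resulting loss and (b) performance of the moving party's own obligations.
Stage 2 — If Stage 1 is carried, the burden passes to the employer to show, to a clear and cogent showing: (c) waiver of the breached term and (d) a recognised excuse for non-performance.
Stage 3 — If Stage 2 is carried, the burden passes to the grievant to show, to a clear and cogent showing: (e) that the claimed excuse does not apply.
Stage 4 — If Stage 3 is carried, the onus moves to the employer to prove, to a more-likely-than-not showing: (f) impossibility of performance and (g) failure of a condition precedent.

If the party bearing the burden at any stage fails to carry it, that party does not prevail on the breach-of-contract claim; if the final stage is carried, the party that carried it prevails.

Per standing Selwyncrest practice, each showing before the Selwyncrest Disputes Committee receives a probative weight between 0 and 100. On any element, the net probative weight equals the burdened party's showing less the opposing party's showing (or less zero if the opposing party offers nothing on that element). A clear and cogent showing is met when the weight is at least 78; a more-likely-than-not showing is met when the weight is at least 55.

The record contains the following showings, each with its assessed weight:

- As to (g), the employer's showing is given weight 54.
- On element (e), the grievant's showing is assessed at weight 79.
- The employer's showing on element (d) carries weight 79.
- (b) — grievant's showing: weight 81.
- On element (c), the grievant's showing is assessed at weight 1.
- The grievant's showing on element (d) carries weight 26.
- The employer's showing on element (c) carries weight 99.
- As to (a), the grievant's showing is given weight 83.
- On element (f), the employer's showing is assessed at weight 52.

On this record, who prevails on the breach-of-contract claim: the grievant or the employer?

grievant

Stage 1 — burden on grievant; standard: a more-likely-than-not showing (weight is at least 55).
    (a): 83 ≥ 55 [met]
    (b): 81 ≥ 55 [met]
  All elements met. The burden passes to the employer.
Stage 2 — burden on employer; standard: a clear and cogent showing (weight is at least 78).
    (c): 99 − 1 = 98 ≥ 78 [met]
    (d): 79 − 26 = 53 < 78 [not met]
  Not every element is met, so the employer fails to carry Stage 2.
So the grievant prevails.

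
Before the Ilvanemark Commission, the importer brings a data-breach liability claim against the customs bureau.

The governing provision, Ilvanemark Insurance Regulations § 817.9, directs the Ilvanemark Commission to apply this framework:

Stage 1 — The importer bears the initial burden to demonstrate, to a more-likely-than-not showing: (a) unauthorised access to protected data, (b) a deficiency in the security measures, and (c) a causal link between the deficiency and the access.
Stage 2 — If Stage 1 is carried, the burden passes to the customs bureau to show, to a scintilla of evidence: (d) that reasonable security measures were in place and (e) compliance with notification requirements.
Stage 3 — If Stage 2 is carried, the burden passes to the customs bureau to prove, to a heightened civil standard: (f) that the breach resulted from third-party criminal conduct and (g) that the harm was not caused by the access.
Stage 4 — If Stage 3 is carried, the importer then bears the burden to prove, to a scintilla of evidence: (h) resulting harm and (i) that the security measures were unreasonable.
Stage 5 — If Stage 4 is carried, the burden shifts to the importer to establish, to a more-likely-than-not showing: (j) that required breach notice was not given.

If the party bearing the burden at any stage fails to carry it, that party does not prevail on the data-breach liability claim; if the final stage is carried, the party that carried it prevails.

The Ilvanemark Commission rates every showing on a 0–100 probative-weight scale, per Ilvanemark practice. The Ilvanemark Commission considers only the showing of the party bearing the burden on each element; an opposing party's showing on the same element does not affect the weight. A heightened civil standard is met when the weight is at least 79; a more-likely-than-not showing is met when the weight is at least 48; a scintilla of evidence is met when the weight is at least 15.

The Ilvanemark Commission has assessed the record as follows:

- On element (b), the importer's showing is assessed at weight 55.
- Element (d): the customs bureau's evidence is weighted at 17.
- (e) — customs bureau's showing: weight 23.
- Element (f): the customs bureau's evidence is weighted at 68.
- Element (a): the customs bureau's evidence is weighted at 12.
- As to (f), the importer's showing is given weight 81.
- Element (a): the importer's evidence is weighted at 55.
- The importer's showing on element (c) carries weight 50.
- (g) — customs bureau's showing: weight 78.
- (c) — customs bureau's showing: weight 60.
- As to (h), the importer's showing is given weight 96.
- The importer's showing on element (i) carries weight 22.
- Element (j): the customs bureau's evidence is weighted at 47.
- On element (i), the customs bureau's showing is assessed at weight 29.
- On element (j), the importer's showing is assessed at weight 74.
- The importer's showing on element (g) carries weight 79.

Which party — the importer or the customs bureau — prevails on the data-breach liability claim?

Stage 1 — burden on importer; standard: a more-likely-than-not showing (weight is at least 48).
    (a): 55 (customs bureau's 12 disregarded) ≥ 48 [met]
    (b): 55 ≥ 48 [met]
    (c): 50 (customs bureau's 60 disregarded) ≥ 48 [met]
  Stage 1 carried; the burden shifts to the customs bureau.
Stage 2 — burden on customs bureau; standard: a scintilla of evidence (weight is at least 15).
    (d): 17 ≥ 15 [met]
    (e): 23 ≥ 15 [met]
  All elements met. The customs bureau retains the burden for Stage 3.
Stage 3 — burden on customs bureau; standard: a heightened civil standard (weight is at least 79).
    (f): 68 (importer's 81 disregarded) < 79 [not met]
    (g): 78 (importer's 79 disregarded) < 79 [not met]
  Stage 3 not carried; the customs bureau fails its burden.
So the importer prevails.

importer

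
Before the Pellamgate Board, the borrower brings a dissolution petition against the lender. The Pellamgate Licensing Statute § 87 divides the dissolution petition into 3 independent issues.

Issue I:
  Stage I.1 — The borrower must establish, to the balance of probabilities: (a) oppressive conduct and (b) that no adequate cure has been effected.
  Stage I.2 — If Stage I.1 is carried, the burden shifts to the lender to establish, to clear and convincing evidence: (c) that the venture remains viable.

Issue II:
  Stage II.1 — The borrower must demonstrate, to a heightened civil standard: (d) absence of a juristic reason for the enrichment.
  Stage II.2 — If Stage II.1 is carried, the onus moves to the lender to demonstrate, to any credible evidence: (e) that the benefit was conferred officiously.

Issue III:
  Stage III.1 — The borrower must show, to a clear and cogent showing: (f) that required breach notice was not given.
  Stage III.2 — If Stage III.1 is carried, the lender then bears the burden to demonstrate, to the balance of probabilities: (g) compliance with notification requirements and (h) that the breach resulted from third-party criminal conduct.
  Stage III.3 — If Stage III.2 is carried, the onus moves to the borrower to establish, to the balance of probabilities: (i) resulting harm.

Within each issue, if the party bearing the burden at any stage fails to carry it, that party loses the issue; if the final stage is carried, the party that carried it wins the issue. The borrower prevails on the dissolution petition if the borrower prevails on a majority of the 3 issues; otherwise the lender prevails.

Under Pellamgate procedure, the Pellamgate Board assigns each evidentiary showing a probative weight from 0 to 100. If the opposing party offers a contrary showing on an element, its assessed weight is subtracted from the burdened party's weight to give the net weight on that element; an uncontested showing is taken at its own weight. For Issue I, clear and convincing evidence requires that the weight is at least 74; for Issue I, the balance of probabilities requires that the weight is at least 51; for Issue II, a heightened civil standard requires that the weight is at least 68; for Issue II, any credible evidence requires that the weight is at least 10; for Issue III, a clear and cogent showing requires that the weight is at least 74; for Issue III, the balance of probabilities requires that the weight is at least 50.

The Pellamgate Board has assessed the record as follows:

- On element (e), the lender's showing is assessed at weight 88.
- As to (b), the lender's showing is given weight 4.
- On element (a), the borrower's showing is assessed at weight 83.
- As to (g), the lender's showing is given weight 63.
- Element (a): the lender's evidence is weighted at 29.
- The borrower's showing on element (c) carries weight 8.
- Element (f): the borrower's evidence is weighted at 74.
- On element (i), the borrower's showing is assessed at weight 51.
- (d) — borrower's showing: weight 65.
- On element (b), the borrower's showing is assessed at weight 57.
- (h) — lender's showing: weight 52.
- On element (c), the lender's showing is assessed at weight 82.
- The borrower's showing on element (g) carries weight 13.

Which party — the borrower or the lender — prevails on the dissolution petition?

— Issue I —
Stage I.1 (borrower, the balance of probabilities, weight is at least 51): (a) net 83−29=54 ≥ 51 — meets; (b) net 57−4=53 ≥ 51 — meets.
  The borrower carries Stage I.1; the lender now bears the burden.
Stage I.2 (lender, clear and convincing evidence, weight is at least 74): (c) net 82−8=74 ≥ 74 — meets.
  The lender carries the last stage.
Every stage carried; the lender prevails on this issue.
— Issue II —
At Stage II.1 the borrower must meet a heightened civil standard (weight is at least 68): on (d) the weight is 65, < 68, so (d) does not meet the standard.
  The borrower does not carry Stage II.1.
The lender prevails on this issue.
— Issue III —
Stage III.1 (borrower, a clear and cogent showing, weight is at least 74): (f) 74 ≥ 74 — meets.
  All elements met. The burden passes to the lender.
Stage III.2 (lender, the balance of probabilities, weight is at least 50): (g) net 63−13=50 ≥ 50 — meets; (h) 52 ≥ 50 — meets.
  Stage III.2 carried; the burden shifts to the borrower.
Stage III.3 (borrower, the balance of probabilities, weight is at least 50): (i) 51 ≥ 50 — meets.
  All elements met at the final stage.
Every stage carried; the borrower prevails on this issue.
Per-issue: Issue I → lender; Issue II → lender; Issue III → borrower. The borrower must prevail on a majority of issues; overall, the lender prevails.

lender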